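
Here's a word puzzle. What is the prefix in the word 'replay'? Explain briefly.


The word 'replay' = 're' (prefix) + 'play' (root). The prefix is 're'.

re


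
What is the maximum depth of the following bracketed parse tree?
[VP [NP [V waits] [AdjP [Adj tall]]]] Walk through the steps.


Count bracket nesting levels:
'[' at pos 0: depth = 1
'[' at pos 4: depth = 2
'[' at pos 8: depth = 3
'[' at pos 18: depth = 3
'[' at pos 24: depth = 4
Maximum depth reached: 4

4


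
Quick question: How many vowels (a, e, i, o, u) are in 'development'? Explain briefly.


Vowels in 'development': e, e, o, e = 4 vowels.

4


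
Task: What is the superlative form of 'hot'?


Apply superlative formation (double final consonant, add -est): 'hot' -> 'hottest'.

hottest


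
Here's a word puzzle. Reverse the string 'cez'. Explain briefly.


Reverse 'cez' character by character: 'zec'.

zec


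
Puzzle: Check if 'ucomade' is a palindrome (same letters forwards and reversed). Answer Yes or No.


Forward: 'ucomade'
Reversed: 'edamocu'
They differ.

No


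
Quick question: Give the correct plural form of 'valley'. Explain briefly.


Apply rule: Add -s. 'valley' becomes 'valleys'.

valleys


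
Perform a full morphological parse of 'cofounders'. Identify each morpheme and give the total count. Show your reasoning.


Step 1: Identify prefix: 'co' (meaning: together)
Step 2: Identify root: 'found'
Step 3: Identify suffix(es): 'er, s'
Decomposition: co- (prefix: together) + found (root) + -er (suffix: one who) + -s (plural)
Total morphemes: 4

4 morphemes (co- (prefix: together) + found (root) + -er (suffix: one who) + -s (plural))


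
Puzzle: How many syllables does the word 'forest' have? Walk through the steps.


Break 'forest' into syllables: for-est -> for | est = 2 syllables

2 syllables


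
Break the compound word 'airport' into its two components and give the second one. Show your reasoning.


Split 'airport' into 'air' + 'port'. The second part is 'port'.

port


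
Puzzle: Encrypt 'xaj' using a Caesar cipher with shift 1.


Shift each letter by 1: x -> y, a -> b, j -> k. Result: 'ybk'.

ybk


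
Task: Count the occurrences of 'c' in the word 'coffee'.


Letter 'c' in 'coffee': found at position(s) 1 = 1 occurrence(s).

1


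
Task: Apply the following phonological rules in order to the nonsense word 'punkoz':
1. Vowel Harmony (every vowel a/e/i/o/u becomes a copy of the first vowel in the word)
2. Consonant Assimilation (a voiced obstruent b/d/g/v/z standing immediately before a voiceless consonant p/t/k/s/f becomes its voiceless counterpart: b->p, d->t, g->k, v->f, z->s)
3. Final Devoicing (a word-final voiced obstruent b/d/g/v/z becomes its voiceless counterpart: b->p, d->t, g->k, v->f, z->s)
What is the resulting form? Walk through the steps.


Starting form: 'punkoz'
Rule 1: Vowel Harmony: all vowels become 'u' (matching first vowel). 'punkoz' -> 'punkuz'
Rule 2: Consonant Assimilation: no voiced obstruent (b/d/g/v/z) stands immediately before a voiceless consonant (p/t/k/s/f). No change.
Rule 3: Final Devoicing: word-final voiced obstruent 'z' becomes voiceless 's'. 'punkuz' -> 'punkus'
Final form: 'punkus'

punkus


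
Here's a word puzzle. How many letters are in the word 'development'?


Spell out 'development' and number each letter: d(1), e(2), v(3), e(4), l(5), o(6), p(7), m(8), e(9), n(10), t(11). Total: 11 letters.

11


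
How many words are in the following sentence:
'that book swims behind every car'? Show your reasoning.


Split into words: that | book | swims | behind | every | car = 6 words.

6


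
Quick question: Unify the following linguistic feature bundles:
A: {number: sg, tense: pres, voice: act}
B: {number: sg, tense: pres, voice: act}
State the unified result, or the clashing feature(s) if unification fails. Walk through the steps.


Compare features:
number: A=sg vs B=sg -> unified: sg
tense: A=pres vs B=pres -> unified: pres
voice: A=act vs B=act -> unified: act
No clashes found.

Unified: {number: sg, tense: pres, voice: act}


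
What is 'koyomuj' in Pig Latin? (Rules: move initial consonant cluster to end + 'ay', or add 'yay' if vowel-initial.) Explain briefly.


'koyomuj': move consonant cluster 'k' to end and add 'ay': 'oyomujkay'.

oyomujkay


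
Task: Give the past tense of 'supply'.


Apply rule: Change -y to -ied. 'supply' becomes 'supplied'.

supplied


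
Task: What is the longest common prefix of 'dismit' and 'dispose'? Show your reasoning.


Compare from the start: 3 characters match: 'dis'. Mismatch at position 4: 'm' vs 'p'.

dis


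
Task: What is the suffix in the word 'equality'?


The word 'equality' = 'equal' (root) + '-ity' (suffix). The suffix is '-ity'.

ity


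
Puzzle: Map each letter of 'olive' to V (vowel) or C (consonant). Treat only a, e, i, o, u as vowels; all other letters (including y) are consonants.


Letter mapping: o = V, l = C, i = V, v = C, e = V.

VCVCV


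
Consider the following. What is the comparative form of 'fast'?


Apply comparative formation (add -er): 'fast' -> 'faster'.

faster


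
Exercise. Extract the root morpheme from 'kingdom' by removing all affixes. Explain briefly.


Remove suffix '-dom' from 'kingdom' to get root 'king'.

king


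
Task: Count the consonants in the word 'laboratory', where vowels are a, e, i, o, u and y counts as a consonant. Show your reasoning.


Consonants in 'laboratory': l, b, r, t, r, y = 6 consonants.

6


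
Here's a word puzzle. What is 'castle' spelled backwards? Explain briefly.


Reverse 'castle' character by character: 'eltsac'.

eltsac


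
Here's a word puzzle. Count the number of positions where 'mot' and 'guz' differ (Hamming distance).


Alignment:
Position 1: 'm' vs 'g' = DIFFER
Position 2: 'o' vs 'u' = DIFFER
Position 3: 't' vs 'z' = DIFFER
Total differences: 3

3


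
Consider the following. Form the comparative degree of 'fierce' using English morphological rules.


Apply comparative formation (ends in e: add -r): 'fierce' -> 'fiercer'.

fiercer


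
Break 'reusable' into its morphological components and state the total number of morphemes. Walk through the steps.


Step 1: Identify prefix: 're' (meaning: again)
Step 2: Identify root: 'use'
Step 3: Identify suffix(es): 'able'
Decomposition: re- (prefix: again) + use (root) + -able (suffix: capable of)
Total morphemes: 3

3 morphemes (re- (prefix: again) + use (root) + -able (suffix: capable of))


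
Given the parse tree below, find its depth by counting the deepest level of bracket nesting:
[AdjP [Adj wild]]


Count bracket nesting levels:
'[' at pos 0: depth = 1
'[' at pos 6: depth = 2
Maximum depth reached: 2

2


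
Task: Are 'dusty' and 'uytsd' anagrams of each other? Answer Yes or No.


Sorted letters of 'dusty': 'dstuy'
Sorted letters of 'uytsd': 'dstuy'
They match.

Yes


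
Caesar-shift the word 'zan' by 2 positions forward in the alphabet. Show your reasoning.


Shift each letter by 2: z -> b, a -> c, n -> p. Result: 'bcp'.

bcp


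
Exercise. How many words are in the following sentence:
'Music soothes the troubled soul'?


Split into words: Music | soothes | the | troubled | soul = 5 words.

5


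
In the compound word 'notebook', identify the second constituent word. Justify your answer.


Split 'notebook' into 'note' + 'book'. The second part is 'book'.

book


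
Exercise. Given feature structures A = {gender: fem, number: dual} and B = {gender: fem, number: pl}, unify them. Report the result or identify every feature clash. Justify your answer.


Compare features:
gender: A=fem vs B=fem -> unified: fem
number: A=dual vs B=pl -> CLASH
Clash detected on feature 'number' (dual vs pl); unification fails.

CLASH on 'number' (dual vs pl)


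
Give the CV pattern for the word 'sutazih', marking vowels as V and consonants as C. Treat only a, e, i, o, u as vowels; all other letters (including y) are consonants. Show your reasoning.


Letter mapping: s = C, u = V, t = C, a = V, z = C, i = V, h = C.

CVCVCVC


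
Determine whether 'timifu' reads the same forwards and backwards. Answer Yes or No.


Forward: 'timifu'
Reversed: 'ufimit'
They differ.

No


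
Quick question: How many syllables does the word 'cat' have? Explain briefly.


Break 'cat' into syllables: cat -> cat = 1 syllable

1 syllable


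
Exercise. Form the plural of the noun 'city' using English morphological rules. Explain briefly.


Apply rule: Change -y to -ies (consonant + y). 'city' becomes 'cities'.

cities


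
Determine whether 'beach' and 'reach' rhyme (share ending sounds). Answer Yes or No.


Rime (stressed vowel + following sounds) of 'beach': -each = /iːtʃ/
Rime of 'reach': -each = /iːtʃ/
/iːtʃ/ and /iːtʃ/ are the same ending sound, so the words rhyme.

Yes


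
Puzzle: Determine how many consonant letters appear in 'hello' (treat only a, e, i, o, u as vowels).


Consonants in 'hello': h, l, l = 3 consonants.

3


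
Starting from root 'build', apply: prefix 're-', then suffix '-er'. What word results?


Step 1: Add prefix 're-' to 'build' = 'rebuild'
Step 2: Add suffix '-er' to 'rebuild' = 'rebuilder'

rebuilder


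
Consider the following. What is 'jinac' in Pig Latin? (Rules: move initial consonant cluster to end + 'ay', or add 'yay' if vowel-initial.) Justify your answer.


'jinac': move consonant cluster 'j' to end and add 'ay': 'inacjay'.

inacjay


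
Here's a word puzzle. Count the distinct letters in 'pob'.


Unique letters in 'pob': {b, o, p} = 3 distinct letters.

3


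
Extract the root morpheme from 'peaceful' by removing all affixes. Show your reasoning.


Remove suffix '-ful' from 'peaceful' to get root 'peace'.

peace


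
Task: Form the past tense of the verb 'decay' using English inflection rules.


Apply rule: Add -ed. 'decay' becomes 'decayed'.

decayed


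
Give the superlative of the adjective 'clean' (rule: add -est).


Apply superlative formation (add -est): 'clean' -> 'cleanest'.

cleanest


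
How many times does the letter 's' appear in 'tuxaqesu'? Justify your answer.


Letter 's' in 'tuxaqesu': found at position(s) 7 = 1 occurrence(s).

1


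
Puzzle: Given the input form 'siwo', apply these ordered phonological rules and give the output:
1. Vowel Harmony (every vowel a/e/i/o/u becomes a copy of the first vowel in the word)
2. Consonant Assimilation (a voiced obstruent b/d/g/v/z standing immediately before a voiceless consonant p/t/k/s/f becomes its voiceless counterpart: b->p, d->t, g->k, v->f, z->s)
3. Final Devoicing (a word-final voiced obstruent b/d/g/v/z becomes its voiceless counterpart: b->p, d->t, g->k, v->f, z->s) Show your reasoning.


Starting form: 'siwo'
Rule 1: Vowel Harmony: all vowels become 'i' (matching first vowel). 'siwo' -> 'siwi'
Rule 2: Consonant Assimilation: no voiced obstruent (b/d/g/v/z) stands immediately before a voiceless consonant (p/t/k/s/f). No change.
Rule 3: Final Devoicing: the word ends in the vowel 'i', not a consonant. No change.
Final form: 'siwi'

siwi


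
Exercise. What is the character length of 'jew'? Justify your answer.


Spell out 'jew' and number each letter: j(1), e(2), w(3). Total: 3 letters.

3


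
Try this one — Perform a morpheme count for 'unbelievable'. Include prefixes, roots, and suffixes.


Decomposition: un- (prefix) + believe (root) + -able (suffix) = 3 morpheme(s)

3 morphemes


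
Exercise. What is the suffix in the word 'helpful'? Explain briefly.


The word 'helpful' = 'help' (root) + '-ful' (suffix). The suffix is '-ful'.

ful


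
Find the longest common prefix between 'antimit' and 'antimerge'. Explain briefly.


Compare from the start: 5 characters match: 'antim'. Mismatch at position 6: 'i' vs 'e'.

antim


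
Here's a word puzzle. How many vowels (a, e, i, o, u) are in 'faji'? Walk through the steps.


Vowels in 'faji': a, i = 2 vowels.

2


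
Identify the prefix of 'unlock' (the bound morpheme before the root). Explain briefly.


The word 'unlock' = 'un' (prefix) + 'lock' (root). The prefix is 'un'.

un


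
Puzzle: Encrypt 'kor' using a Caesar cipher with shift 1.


Shift each letter by 1: k -> l, o -> p, r -> s. Result: 'lps'.

lps


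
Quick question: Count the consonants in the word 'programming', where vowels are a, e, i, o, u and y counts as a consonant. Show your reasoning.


Consonants in 'programming': p, r, g, r, m, m, n, g = 8 consonants.

8


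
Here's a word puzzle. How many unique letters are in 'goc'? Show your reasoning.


Unique letters in 'goc': {c, g, o} = 3 distinct letters.

3


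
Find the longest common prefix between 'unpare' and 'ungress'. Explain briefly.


Compare from the start: 2 characters match: 'un'. Mismatch at position 3: 'p' vs 'g'.

un


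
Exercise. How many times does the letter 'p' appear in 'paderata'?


Letter 'p' in 'paderata': found at position(s) 1 = 1 occurrence(s).

1


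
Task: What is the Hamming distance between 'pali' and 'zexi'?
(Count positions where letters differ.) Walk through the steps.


Alignment:
Position 1: 'p' vs 'z' = DIFFER
Position 2: 'a' vs 'e' = DIFFER
Position 3: 'l' vs 'x' = DIFFER
Position 4: 'i' vs 'i' = match
Total differences: 3

3


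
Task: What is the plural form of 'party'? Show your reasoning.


Apply rule: Change -y to -ies (consonant + y). 'party' becomes 'parties'.

parties


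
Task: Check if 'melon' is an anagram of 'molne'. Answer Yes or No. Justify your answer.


Sorted letters of 'melon': 'elmno'
Sorted letters of 'molne': 'elmno'
They match.

Yes


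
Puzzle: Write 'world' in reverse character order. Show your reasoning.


Reverse 'world' character by character: 'dlrow'.

dlrow


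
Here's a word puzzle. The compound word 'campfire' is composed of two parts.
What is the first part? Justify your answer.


Split 'campfire' into 'camp' + 'fire'. The first part is 'camp'.

camp


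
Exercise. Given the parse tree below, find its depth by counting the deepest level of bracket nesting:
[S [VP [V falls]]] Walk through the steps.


Count bracket nesting levels:
'[' at pos 0: depth = 1
'[' at pos 3: depth = 2
'[' at pos 7: depth = 3
Maximum depth reached: 3

3


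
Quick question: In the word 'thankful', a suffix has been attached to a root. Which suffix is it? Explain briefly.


The word 'thankful' = 'thank' (root) + '-ful' (suffix). The suffix is '-ful'.

ful


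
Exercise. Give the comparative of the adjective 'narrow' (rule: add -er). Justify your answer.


Apply comparative formation (add -er): 'narrow' -> 'narrower'.

narrower


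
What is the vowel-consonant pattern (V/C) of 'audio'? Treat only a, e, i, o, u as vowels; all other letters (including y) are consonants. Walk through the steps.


Letter mapping: a = V, u = V, d = C, i = V, o = V.

VVCVV


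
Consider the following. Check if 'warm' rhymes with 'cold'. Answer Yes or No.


Rime (stressed vowel + following sounds) of 'warm': -arm = /ɔːrm/
Rime of 'cold': -old = /oʊld/
/ɔːrm/ and /oʊld/ are different ending sounds, so the words do not rhyme.

No


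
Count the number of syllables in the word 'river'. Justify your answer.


Break 'river' into syllables: riv-er -> riv | er = 2 syllables

2 syllables


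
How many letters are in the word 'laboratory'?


Spell out 'laboratory' and number each letter: l(1), a(2), b(3), o(4), r(5), a(6), t(7), o(8), r(9), y(10). Total: 10 letters.

10


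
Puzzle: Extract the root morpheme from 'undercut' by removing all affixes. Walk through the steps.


Remove prefix 'under' from 'undercut' to get root 'cut'.

cut


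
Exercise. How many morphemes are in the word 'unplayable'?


Decomposition: un- (prefix) + play (root) + -able (suffix) = 3 morpheme(s)

3 morphemes


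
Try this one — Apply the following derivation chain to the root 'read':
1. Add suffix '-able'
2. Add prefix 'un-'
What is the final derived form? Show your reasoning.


Step 1: Add suffix '-able' to 'read' = 'readable'
Step 2: Add prefix 'un-' to 'readable' = 'unreadable'

unreadable


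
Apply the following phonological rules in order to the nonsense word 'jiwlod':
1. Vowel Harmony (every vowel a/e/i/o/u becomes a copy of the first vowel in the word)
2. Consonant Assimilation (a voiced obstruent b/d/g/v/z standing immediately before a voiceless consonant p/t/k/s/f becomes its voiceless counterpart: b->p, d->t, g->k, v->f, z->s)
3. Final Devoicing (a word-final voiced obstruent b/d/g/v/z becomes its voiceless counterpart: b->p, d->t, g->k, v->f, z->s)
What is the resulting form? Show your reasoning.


Starting form: 'jiwlod'
Rule 1: Vowel Harmony: all vowels become 'i' (matching first vowel). 'jiwlod' -> 'jiwlid'
Rule 2: Consonant Assimilation: no voiced obstruent (b/d/g/v/z) stands immediately before a voiceless consonant (p/t/k/s/f). No change.
Rule 3: Final Devoicing: word-final voiced obstruent 'd' becomes voiceless 't'. 'jiwlid' -> 'jiwlit'
Final form: 'jiwlit'

jiwlit


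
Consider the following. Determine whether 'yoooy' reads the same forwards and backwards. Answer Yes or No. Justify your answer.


Forward: 'yoooy'
Reversed: 'yoooy'
They are identical.

Yes


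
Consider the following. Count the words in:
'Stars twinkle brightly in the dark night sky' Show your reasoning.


Split into words: Stars | twinkle | brightly | in | the | dark | night | sky = 8 words.

8


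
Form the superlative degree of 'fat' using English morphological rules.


Apply superlative formation (double final consonant, add -est): 'fat' -> 'fattest'.

fattest


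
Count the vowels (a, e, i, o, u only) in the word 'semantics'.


Vowels in 'semantics': e, a, i = 3 vowels.

3


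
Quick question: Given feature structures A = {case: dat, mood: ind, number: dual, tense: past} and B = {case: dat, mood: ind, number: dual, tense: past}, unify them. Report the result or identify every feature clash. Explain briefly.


Compare features:
case: A=dat vs B=dat -> unified: dat
mood: A=ind vs B=ind -> unified: ind
number: A=dual vs B=dual -> unified: dual
tense: A=past vs B=past -> unified: past
No clashes found.

Unified: {case: dat, mood: ind, number: dual, tense: past}


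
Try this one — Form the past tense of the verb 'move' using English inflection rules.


Apply rule: Add -d (word ends in -e). 'move' becomes 'moved'.

moved


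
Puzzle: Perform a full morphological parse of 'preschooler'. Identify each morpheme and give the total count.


Step 1: Identify prefix: 'pre' (meaning: before)
Step 2: Identify root: 'school'
Step 3: Identify suffix(es): 'er'
Decomposition: pre- (prefix: before) + school (root) + -er (suffix: one who)
Total morphemes: 3

3 morphemes (pre- (prefix: before) + school (root) + -er (suffix: one who))


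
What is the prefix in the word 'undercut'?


The word 'undercut' = 'under' (prefix) + 'cut' (root). The prefix is 'under'.

under


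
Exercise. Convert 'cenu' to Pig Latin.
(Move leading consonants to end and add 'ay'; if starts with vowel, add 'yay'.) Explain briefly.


'cenu': move consonant cluster 'c' to end and add 'ay': 'enucay'.

enucay


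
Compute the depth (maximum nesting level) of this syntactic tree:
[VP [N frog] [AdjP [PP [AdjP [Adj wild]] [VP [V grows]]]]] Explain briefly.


Count bracket nesting levels:
'[' at pos 0: depth = 1
'[' at pos 4: depth = 2
'[' at pos 13: depth = 2
'[' at pos 19: depth = 3
'[' at pos 23: depth = 4
'[' at pos 29: depth = 5
'[' at pos 41: depth = 4
'[' at pos 45: depth = 5
Maximum depth reached: 5

5


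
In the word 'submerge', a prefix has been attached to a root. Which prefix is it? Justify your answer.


The word 'submerge' = 'sub' (prefix) + 'merge' (root). The prefix is 'sub'.

sub


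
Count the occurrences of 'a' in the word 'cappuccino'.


Letter 'a' in 'cappuccino': found at position(s) 2 = 1 occurrence(s).

1


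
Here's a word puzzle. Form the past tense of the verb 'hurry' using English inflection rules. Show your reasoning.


Apply rule: Change -y to -ied. 'hurry' becomes 'hurried'.

hurried


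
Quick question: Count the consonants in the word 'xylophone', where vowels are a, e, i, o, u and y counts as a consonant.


Consonants in 'xylophone': x, y, l, p, h, n = 6 consonants.

6


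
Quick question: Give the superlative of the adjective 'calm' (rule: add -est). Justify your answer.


Apply superlative formation (add -est): 'calm' -> 'calmest'.

calmest


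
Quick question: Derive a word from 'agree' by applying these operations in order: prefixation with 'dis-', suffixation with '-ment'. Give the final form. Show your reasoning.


Step 1: Add prefix 'dis-' to 'agree' = 'disagree'
Step 2: Add suffix '-ment' to 'disagree' = 'disagreement'

disagreement


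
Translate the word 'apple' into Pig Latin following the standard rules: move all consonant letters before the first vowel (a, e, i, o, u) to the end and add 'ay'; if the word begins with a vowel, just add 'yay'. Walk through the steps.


'apple' starts with a vowel, so add 'yay': 'appleyay'.

appleyay


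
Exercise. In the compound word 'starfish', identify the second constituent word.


Split 'starfish' into 'star' + 'fish'. The second part is 'fish'.

fish


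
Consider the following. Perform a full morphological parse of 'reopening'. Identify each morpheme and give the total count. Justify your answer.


Step 1: Identify prefix: 're' (meaning: again)
Step 2: Identify root: 'open'
Step 3: Identify suffix(es): 'ing'
Decomposition: re- (prefix: again) + open (root) + -ing (suffix: ongoing action)
Total morphemes: 3

3 morphemes (re- (prefix: again) + open (root) + -ing (suffix: ongoing action))


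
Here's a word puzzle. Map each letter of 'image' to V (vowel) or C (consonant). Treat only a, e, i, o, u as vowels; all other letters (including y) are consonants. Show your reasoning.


Letter mapping: i = V, m = C, a = V, g = C, e = V.

VCVCV


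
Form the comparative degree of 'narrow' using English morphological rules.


Apply comparative formation (add -er): 'narrow' -> 'narrower'.

narrower


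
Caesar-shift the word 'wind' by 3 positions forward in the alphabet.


Shift each letter by 3: w -> z, i -> l, n -> q, d -> g. Result: 'zlqg'.

zlqg


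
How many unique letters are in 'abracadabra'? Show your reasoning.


Unique letters in 'abracadabra': {a, b, c, d, r} = 5 distinct letters.

5


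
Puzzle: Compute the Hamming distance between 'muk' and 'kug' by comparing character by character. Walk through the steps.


Alignment:
Position 1: 'm' vs 'k' = DIFFER
Position 2: 'u' vs 'u' = match
Position 3: 'k' vs 'g' = DIFFER
Total differences: 2

2


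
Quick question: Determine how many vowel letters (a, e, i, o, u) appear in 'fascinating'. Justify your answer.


Vowels in 'fascinating': a, i, a, i = 4 vowels.

4


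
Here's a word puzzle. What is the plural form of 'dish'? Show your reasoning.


Apply rule: Add -es (sibilant/fricative ending). 'dish' becomes 'dishes'.

dishes


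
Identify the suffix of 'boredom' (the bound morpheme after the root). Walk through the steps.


The word 'boredom' = 'bore' (root) + '-dom' (suffix). The suffix is '-dom'.

dom


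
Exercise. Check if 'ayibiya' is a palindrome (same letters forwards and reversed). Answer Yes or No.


Forward: 'ayibiya'
Reversed: 'ayibiya'
They are identical.

Yes


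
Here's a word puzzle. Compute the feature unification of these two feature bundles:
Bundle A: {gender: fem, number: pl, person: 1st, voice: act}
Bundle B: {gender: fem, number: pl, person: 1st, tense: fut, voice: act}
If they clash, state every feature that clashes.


Compare features:
gender: A=fem vs B=fem -> unified: fem
number: A=pl vs B=pl -> unified: pl
person: A=1st vs B=1st -> unified: 1st
tense: A=_ vs B=fut -> unified: fut
voice: A=act vs B=act -> unified: act
No clashes found.

Unified: {gender: fem, number: pl, person: 1st, tense: fut, voice: act}


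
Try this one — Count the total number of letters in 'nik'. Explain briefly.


Spell out 'nik' and number each letter: n(1), i(2), k(3). Total: 3 letters.

3


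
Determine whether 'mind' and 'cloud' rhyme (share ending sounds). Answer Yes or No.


Rime (stressed vowel + following sounds) of 'mind': -ind = /aɪnd/
Rime of 'cloud': -oud = /aʊd/
/aɪnd/ and /aʊd/ are different ending sounds, so the words do not rhyme.

No


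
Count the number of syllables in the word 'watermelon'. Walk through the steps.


Break 'watermelon' into syllables: wa-ter-mel-on -> wa | ter | mel | on = 4 syllables

4 syllables


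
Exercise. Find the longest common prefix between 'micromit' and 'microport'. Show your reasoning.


Compare from the start: 5 characters match: 'micro'. Mismatch at position 6: 'm' vs 'p'.

micro


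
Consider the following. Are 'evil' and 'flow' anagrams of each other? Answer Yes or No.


Sorted letters of 'evil': 'eilv'
Sorted letters of 'flow': 'flow'
They do not match.

No


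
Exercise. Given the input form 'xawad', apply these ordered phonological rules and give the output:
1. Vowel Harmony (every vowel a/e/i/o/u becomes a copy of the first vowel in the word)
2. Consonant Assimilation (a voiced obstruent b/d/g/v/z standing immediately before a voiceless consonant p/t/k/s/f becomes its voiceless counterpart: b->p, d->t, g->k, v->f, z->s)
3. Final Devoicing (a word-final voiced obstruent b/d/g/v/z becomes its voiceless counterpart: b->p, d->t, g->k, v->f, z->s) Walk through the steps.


Starting form: 'xawad'
Rule 1: Vowel Harmony: all vowels already match. No change.
Rule 2: Consonant Assimilation: no voiced obstruent (b/d/g/v/z) stands immediately before a voiceless consonant (p/t/k/s/f). No change.
Rule 3: Final Devoicing: word-final voiced obstruent 'd' becomes voiceless 't'. 'xawad' -> 'xawat'
Final form: 'xawat'

xawat


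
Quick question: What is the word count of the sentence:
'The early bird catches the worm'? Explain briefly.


Split into words: The | early | bird | catches | the | worm = 6 words.

6


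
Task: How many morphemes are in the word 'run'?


Decomposition: run (free morpheme) = 1 morpheme(s)

1 morphemes


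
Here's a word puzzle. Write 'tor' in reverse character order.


Reverse 'tor' character by character: 'rot'.

rot


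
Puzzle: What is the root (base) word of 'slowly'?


Remove suffix '-ly' from 'slowly' to get root 'slow'.

slow


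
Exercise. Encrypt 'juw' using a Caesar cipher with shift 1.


Shift each letter by 1: j -> k, u -> v, w -> x. Result: 'kvx'.

kvx


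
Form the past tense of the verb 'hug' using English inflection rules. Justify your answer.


Apply rule: Double final consonant and add -ed. 'hug' becomes 'hugged'.

hugged


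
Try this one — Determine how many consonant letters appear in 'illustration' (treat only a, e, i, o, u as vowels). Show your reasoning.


Consonants in 'illustration': l, l, s, t, r, t, n = 7 consonants.

7


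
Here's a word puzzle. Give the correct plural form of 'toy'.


Apply rule: Add -s. 'toy' becomes 'toys'.

toys


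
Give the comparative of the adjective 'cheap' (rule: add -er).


Apply comparative formation (add -er): 'cheap' -> 'cheaper'.

cheaper


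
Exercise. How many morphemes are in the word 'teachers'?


Decomposition: teach (root) + -er (suffix) + -s (plural) = 3 morpheme(s)

3 morphemes


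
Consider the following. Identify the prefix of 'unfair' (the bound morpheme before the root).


The word 'unfair' = 'un' (prefix) + 'fair' (root). The prefix is 'un'.

un


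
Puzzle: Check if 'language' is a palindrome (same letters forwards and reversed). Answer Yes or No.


Forward: 'language'
Reversed: 'egaugnal'
They differ.

No


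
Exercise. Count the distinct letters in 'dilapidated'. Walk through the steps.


Unique letters in 'dilapidated': {a, d, e, i, l, p, t} = 7 distinct letters.

7


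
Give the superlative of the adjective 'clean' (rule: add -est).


Apply superlative formation (add -est): 'clean' -> 'cleanest'.

cleanest


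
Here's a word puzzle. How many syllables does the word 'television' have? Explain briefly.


Break 'television' into syllables: tel-e-vi-sion -> tel | e | vi | sion = 4 syllables

4 syllables


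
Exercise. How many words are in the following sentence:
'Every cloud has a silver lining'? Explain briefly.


Split into words: Every | cloud | has | a | silver | lining = 6 words.

6


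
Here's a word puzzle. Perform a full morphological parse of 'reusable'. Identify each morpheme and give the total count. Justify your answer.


Step 1: Identify prefix: 're' (meaning: again)
Step 2: Identify root: 'use'
Step 3: Identify suffix(es): 'able'
Decomposition: re- (prefix: again) + use (root) + -able (suffix: capable of)
Total morphemes: 3

3 morphemes (re- (prefix: again) + use (root) + -able (suffix: capable of))


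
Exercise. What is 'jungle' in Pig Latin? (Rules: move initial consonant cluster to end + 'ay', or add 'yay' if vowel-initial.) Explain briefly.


'jungle': move consonant cluster 'j' to end and add 'ay': 'unglejay'.

unglejay


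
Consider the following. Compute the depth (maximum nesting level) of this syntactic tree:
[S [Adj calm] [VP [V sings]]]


Count bracket nesting levels:
'[' at pos 0: depth = 1
'[' at pos 3: depth = 2
'[' at pos 14: depth = 2
'[' at pos 18: depth = 3
Maximum depth reached: 3

3


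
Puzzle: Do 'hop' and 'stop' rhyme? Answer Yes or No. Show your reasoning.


Rime (stressed vowel + following sounds) of 'hop': -op = /ɒp/
Rime of 'stop': -op = /ɒp/
/ɒp/ and /ɒp/ are the same ending sound, so the words rhyme.

Yes


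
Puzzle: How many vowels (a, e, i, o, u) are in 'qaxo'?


Vowels in 'qaxo': a, o = 2 vowels.

2


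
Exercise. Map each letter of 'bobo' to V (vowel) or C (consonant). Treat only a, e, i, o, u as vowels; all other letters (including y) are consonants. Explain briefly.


Letter mapping: b = C, o = V, b = C, o = V.

CVCV


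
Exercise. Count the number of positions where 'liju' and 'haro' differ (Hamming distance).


Alignment:
Position 1: 'l' vs 'h' = DIFFER
Position 2: 'i' vs 'a' = DIFFER
Position 3: 'j' vs 'r' = DIFFER
Position 4: 'u' vs 'o' = DIFFER
Total differences: 4

4


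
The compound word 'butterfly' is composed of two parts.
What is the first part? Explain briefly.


Split 'butterfly' into 'butter' + 'fly'. The first part is 'butter'.

butter


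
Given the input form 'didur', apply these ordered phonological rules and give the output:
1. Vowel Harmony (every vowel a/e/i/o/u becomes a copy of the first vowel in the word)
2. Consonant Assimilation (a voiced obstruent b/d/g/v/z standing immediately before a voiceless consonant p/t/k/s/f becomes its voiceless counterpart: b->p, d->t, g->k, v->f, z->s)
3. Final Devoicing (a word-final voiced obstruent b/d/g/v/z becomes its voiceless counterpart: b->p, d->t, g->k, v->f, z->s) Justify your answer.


Starting form: 'didur'
Rule 1: Vowel Harmony: all vowels become 'i' (matching first vowel). 'didur' -> 'didir'
Rule 2: Consonant Assimilation: no voiced obstruent (b/d/g/v/z) stands immediately before a voiceless consonant (p/t/k/s/f). No change.
Rule 3: Final Devoicing: final consonant 'r' is not one of the voiced obstruents b/d/g/v/z. No change.
Final form: 'didir'

didir


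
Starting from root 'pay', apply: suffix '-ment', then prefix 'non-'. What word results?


Step 1: Add suffix '-ment' to 'pay' = 'payment'
Step 2: Add prefix 'non-' to 'payment' = 'nonpayment'

nonpayment


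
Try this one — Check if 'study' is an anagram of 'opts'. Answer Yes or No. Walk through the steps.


Sorted letters of 'study': 'dstuy'
Sorted letters of 'opts': 'opst'
They do not match.

No


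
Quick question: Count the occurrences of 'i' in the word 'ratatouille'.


Letter 'i' in 'ratatouille': found at position(s) 8 = 1 occurrence(s).

1


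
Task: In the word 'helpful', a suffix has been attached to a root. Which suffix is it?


The word 'helpful' = 'help' (root) + '-ful' (suffix). The suffix is '-ful'.

ful


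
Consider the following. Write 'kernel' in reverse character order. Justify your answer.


Reverse 'kernel' character by character: 'lenrek'.

lenrek


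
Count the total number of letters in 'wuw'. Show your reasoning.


Spell out 'wuw' and number each letter: w(1), u(2), w(3). Total: 3 letters.

3


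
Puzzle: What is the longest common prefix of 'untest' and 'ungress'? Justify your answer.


Compare from the start: 2 characters match: 'un'. Mismatch at position 3: 't' vs 'g'.

un


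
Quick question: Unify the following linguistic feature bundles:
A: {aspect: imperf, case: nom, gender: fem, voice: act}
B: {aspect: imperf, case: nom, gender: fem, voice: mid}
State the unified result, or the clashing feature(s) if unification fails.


Compare features:
aspect: A=imperf vs B=imperf -> unified: imperf
case: A=nom vs B=nom -> unified: nom
gender: A=fem vs B=fem -> unified: fem
voice: A=act vs B=mid -> CLASH
Clash detected on feature 'voice' (act vs mid); unification fails.

CLASH on 'voice' (act vs mid)


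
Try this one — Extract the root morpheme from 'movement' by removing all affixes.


Remove suffix '-ment' from 'movement' to get root 'move'.

move


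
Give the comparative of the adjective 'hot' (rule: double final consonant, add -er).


Apply comparative formation (double final consonant, add -er): 'hot' -> 'hotter'.

hotter


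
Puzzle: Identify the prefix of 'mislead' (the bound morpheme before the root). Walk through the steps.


The word 'mislead' = 'mis' (prefix) + 'lead' (root). The prefix is 'mis'.

mis


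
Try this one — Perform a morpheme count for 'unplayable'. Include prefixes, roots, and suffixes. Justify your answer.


Decomposition: un- (prefix) + play (root) + -able (suffix) = 3 morpheme(s)

3 morphemes


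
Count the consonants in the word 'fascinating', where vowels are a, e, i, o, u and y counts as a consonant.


Consonants in 'fascinating': f, s, c, n, t, n, g = 7 consonants.

7


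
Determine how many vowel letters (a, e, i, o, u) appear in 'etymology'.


Vowels in 'etymology': e, o, o = 3 vowels.

3


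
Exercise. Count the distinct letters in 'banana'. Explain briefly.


Unique letters in 'banana': {a, b, n} = 3 distinct letters.

3


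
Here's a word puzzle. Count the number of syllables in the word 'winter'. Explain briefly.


Break 'winter' into syllables: win-ter -> win | ter = 2 syllables

2 syllables


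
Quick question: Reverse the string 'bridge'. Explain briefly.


Reverse 'bridge' character by character: 'egdirb'.

egdirb


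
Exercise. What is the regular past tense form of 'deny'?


Apply rule: Change -y to -ied. 'deny' becomes 'denied'.

denied


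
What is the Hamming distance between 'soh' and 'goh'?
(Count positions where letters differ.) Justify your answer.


Alignment:
Position 1: 's' vs 'g' = DIFFER
Position 2: 'o' vs 'o' = match
Position 3: 'h' vs 'h' = match
Total differences: 1

1


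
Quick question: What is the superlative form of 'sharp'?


Apply superlative formation (add -est): 'sharp' -> 'sharpest'.

sharpest


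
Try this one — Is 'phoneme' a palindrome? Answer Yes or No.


Forward: 'phoneme'
Reversed: 'emenohp'
They differ.

No


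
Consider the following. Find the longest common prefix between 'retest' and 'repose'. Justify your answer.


Compare from the start: 2 characters match: 're'. Mismatch at position 3: 't' vs 'p'.

re


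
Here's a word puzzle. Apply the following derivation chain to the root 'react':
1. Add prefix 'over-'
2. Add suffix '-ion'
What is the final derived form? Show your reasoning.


Step 1: Add prefix 'over-' to 'react' = 'overreact'
Step 2: Add suffix '-ion' to 'overreact' = 'overreaction'

overreaction


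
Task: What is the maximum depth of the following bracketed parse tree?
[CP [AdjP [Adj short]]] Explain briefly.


Count bracket nesting levels:
'[' at pos 0: depth = 1
'[' at pos 4: depth = 2
'[' at pos 10: depth = 3
Maximum depth reached: 3

3


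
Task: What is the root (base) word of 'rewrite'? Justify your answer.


Remove prefix 're' from 'rewrite' to get root 'write'.

write


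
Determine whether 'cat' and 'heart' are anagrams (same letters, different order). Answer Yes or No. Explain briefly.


Sorted letters of 'cat': 'act'
Sorted letters of 'heart': 'aehrt'
They do not match.

No


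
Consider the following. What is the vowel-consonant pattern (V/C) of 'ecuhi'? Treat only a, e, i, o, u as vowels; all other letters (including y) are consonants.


Letter mapping: e = V, c = C, u = V, h = C, i = V.

VCVCV


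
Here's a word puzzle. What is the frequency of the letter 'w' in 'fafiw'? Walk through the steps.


Letter 'w' in 'fafiw': found at position(s) 5 = 1 occurrence(s).

1


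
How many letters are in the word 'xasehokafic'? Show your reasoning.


Spell out 'xasehokafic' and number each letter: x(1), a(2), s(3), e(4), h(5), o(6), k(7), a(8), f(9), i(10), c(11). Total: 11 letters.

11


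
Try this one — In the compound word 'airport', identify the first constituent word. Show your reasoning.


Split 'airport' into 'air' + 'port'. The first part is 'air'.

air


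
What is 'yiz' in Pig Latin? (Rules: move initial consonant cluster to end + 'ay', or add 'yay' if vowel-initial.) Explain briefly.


'yiz': move consonant cluster 'y' to end and add 'ay': 'izyay'.

izyay


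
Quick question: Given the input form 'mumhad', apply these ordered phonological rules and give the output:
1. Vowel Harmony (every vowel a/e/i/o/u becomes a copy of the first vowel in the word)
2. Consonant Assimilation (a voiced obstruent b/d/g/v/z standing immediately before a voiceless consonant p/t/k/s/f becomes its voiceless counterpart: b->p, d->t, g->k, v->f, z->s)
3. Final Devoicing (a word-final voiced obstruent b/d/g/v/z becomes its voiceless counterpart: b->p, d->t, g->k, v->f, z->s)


Starting form: 'mumhad'
Rule 1: Vowel Harmony: all vowels become 'u' (matching first vowel). 'mumhad' -> 'mumhud'
Rule 2: Consonant Assimilation: no voiced obstruent (b/d/g/v/z) stands immediately before a voiceless consonant (p/t/k/s/f). No change.
Rule 3: Final Devoicing: word-final voiced obstruent 'd' becomes voiceless 't'. 'mumhud' -> 'mumhut'
Final form: 'mumhut'

mumhut


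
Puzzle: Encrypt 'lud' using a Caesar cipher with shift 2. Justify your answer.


Shift each letter by 2: l -> n, u -> w, d -> f. Result: 'nwf'.

nwf


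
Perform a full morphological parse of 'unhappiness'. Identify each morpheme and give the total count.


Step 1: Identify prefix: 'un' (meaning: not/reverse)
Step 2: Identify root: 'happy'
Step 3: Identify suffix(es): 'ness'
Decomposition: un- (prefix: not/reverse) + happy (root) + -ness (suffix: state of)
Total morphemes: 3

3 morphemes (un- (prefix: not/reverse) + happy (root) + -ness (suffix: state of))


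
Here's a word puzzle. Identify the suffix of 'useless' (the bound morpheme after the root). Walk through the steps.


The word 'useless' = 'use' (root) + '-less' (suffix). The suffix is '-less'.

less


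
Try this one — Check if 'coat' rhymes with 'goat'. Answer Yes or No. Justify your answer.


Rime (stressed vowel + following sounds) of 'coat': -oat = /oʊt/
Rime of 'goat': -oat = /oʊt/
/oʊt/ and /oʊt/ are the same ending sound, so the words rhyme.

Yes


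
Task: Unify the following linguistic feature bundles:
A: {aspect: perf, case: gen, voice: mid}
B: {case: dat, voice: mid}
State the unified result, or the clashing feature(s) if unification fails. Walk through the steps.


Compare features:
aspect: A=perf vs B=_ -> unified: perf
case: A=gen vs B=dat -> CLASH
voice: A=mid vs B=mid -> unified: mid
Clash detected on feature 'case' (gen vs dat); unification fails.

CLASH on 'case' (gen vs dat)
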